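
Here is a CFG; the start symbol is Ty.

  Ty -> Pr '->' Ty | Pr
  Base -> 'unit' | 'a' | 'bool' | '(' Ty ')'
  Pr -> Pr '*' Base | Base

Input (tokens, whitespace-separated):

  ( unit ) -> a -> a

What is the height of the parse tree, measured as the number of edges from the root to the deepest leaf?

6

[Ty [Pr [Base ( [Ty [Pr [Base unit]]] )]] -> [Ty [Pr [Base a]] -> [Ty [Pr [Base a]]]]]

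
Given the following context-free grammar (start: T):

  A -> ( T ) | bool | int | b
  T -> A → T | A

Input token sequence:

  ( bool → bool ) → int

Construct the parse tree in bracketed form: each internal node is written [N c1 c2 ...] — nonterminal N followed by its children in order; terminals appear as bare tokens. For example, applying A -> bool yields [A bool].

[T [A ( [T [A bool] → [T [A bool]]] )] → [T [A int]]]

T
A → T
( T ) → T
( A → T ) → T
( bool → T ) → T
( bool → A ) → T
( bool → bool ) → T
( bool → bool ) → A
( bool → bool ) → int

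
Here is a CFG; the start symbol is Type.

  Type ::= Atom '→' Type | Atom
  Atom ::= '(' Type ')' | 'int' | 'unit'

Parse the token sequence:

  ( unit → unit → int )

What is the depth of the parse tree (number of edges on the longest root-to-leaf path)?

6

[Type [Atom ( [Type [Atom unit] → [Type [Atom unit] → [Type [Atom int]]]] )]]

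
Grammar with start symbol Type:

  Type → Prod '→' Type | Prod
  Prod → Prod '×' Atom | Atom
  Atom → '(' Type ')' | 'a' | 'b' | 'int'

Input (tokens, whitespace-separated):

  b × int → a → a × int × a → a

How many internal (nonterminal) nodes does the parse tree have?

[Type [Prod [Prod [Atom b]] × [Atom int]] → [Type [Prod [Atom a]] → [Type [Prod [Prod [Prod [Atom a]] × [Atom int]] × [Atom a]] → [Type [Prod [Atom a]]]]]]

18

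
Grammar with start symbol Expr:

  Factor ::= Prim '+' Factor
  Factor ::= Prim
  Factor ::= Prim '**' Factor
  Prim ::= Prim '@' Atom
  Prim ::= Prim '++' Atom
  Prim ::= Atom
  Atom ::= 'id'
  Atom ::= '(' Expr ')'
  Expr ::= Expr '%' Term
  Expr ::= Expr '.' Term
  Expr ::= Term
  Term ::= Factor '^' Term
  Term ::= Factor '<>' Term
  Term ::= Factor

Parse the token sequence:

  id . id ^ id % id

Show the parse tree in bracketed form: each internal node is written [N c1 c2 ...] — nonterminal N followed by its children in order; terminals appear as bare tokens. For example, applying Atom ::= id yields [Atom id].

[Expr [Expr [Expr [Term [Factor [Prim [Atom id]]]]] . [Term [Factor [Prim [Atom id]]] ^ [Term [Factor [Prim [Atom id]]]]]] % [Term [Factor [Prim [Atom id]]]]]

Expr
Expr % Term
Expr . Term % Term
Term . Term % Term
Factor . Term % Term
Prim . Term % Term
Atom . Term % Term
id . Term % Term
id . Factor ^ Term % Term
id . Prim ^ Term % Term
id . Atom ^ Term % Term
id . id ^ Term % Term
id . id ^ Factor % Term
id . id ^ Prim % Term
id . id ^ Atom % Term
id . id ^ id % Term
id . id ^ id % Factor
id . id ^ id % Prim
id . id ^ id % Atom
id . id ^ id % id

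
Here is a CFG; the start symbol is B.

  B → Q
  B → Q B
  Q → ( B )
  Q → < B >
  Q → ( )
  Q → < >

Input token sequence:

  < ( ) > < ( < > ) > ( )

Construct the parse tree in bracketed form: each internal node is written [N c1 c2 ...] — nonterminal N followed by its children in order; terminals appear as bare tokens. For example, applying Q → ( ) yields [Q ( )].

[B [Q < [B [Q ( )]] >] [B [Q < [B [Q ( [B [Q < >]] )]] >] [B [Q ( )]]]]

B
Q B
< B > B
< Q > B
< ( ) > B
< ( ) > Q B
< ( ) > < B > B
< ( ) > < Q > B
< ( ) > < ( B ) > B
< ( ) > < ( Q ) > B
< ( ) > < ( < > ) > B
< ( ) > < ( < > ) > Q
< ( ) > < ( < > ) > ( )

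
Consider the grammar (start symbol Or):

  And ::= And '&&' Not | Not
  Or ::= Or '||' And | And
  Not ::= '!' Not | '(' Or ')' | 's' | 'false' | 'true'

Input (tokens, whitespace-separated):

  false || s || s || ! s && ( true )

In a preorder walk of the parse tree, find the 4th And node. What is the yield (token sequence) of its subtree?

[Or [Or [Or [Or [And [Not false]]] || [And [Not s]]] || [And [Not s]]] || [And [And [Not ! [Not s]]] && [Not ( [Or [And [Not true]]] )]]]

! s && ( true )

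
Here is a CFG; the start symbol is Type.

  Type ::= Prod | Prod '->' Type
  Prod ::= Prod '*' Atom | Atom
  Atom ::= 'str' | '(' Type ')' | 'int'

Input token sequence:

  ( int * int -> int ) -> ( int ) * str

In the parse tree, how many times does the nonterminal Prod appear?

[Type [Prod [Atom ( [Type [Prod [Prod [Atom int]] * [Atom int]] -> [Type [Prod [Atom int]]]] )]] -> [Type [Prod [Prod [Atom ( [Type [Prod [Atom int]]] )]] * [Atom str]]]]

7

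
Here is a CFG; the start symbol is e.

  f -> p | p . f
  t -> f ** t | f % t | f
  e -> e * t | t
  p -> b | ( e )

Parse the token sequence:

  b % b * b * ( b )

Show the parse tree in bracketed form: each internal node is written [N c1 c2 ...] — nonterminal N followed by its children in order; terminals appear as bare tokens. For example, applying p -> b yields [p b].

e
e * t
e * t * t
t * t * t
f % t * t * t
p % t * t * t
b % t * t * t
b % f * t * t
b % p * t * t
b % b * t * t
b % b * f * t
b % b * p * t
b % b * b * t
b % b * b * f
b % b * b * p
b % b * b * ( e )
b % b * b * ( t )
b % b * b * ( f )
b % b * b * ( p )
b % b * b * ( b )

[e [e [e [t [f [p b]] % [t [f [p b]]]]] * [t [f [p b]]]] * [t [f [p ( [e [t [f [p b]]]] )]]]]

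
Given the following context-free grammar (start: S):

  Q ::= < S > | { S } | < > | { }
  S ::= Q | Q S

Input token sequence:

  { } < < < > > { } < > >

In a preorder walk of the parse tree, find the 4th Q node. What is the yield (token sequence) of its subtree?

[S [Q { }] [S [Q < [S [Q < [S [Q < >]] >] [S [Q { }] [S [Q < >]]]] >]]]

< >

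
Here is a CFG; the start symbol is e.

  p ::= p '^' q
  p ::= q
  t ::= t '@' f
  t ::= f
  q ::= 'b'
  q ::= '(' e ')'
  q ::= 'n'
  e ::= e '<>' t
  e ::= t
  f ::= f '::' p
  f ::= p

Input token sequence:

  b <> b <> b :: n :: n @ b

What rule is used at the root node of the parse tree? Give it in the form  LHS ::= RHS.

[e [e [e [t [f [p [q b]]]]] <> [t [f [p [q b]]]]] <> [t [t [f [f [f [p [q b]]] :: [p [q n]]] :: [p [q n]]]] @ [f [p [q b]]]]]

e ::= e '<>' t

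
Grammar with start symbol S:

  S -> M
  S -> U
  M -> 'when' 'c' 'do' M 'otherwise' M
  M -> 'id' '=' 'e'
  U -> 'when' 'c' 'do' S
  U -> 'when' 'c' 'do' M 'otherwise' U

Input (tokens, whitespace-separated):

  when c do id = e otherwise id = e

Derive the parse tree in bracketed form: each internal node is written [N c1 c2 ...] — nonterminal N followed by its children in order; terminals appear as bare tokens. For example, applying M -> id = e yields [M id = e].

[S [M when c do [M id = e] otherwise [M id = e]]]

S
M
when c do M otherwise M
when c do id = e otherwise M
when c do id = e otherwise id = e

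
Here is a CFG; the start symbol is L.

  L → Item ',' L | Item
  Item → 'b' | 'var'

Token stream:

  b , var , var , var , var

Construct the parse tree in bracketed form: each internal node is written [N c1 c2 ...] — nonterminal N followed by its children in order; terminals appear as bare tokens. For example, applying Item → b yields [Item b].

[L [Item b] , [L [Item var] , [L [Item var] , [L [Item var] , [L [Item var]]]]]]

L
Item , L
b , L
b , Item , L
b , var , L
b , var , Item , L
b , var , var , L
b , var , var , Item , L
b , var , var , var , L
b , var , var , var , Item
b , var , var , var , var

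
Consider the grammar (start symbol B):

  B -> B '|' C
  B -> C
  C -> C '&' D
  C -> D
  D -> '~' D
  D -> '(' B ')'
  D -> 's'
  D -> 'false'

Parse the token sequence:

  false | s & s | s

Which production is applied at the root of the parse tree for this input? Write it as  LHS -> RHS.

[B [B [B [C [D false]]] | [C [C [D s]] & [D s]]] | [C [D s]]]

B -> B '|' C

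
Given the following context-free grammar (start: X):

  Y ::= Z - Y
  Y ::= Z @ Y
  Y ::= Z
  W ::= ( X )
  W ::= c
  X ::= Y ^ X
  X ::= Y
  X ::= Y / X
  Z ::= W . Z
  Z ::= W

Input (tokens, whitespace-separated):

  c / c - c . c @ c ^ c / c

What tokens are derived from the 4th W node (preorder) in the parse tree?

[X [Y [Z [W c]]] / [X [Y [Z [W c]] - [Y [Z [W c] . [Z [W c]]] @ [Y [Z [W c]]]]] ^ [X [Y [Z [W c]]] / [X [Y [Z [W c]]]]]]]

c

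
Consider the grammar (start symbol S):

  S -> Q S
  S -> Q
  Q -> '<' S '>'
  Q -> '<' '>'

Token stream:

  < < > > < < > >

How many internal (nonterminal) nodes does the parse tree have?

[S [Q < [S [Q < >]] >] [S [Q < [S [Q < >]] >]]]

8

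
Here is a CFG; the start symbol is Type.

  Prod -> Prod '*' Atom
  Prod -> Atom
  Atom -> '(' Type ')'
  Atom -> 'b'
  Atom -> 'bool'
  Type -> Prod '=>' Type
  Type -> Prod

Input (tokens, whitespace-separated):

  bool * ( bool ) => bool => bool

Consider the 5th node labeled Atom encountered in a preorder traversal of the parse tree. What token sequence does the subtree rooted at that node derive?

[Type [Prod [Prod [Atom bool]] * [Atom ( [Type [Prod [Atom bool]]] )]] => [Type [Prod [Atom bool]] => [Type [Prod [Atom bool]]]]]

bool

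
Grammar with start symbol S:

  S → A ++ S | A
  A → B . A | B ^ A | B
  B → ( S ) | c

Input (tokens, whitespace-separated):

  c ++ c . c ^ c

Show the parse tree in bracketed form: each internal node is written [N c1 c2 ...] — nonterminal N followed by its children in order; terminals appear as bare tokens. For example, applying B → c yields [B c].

S
A ++ S
B ++ S
c ++ S
c ++ A
c ++ B . A
c ++ c . A
c ++ c . B ^ A
c ++ c . c ^ A
c ++ c . c ^ B
c ++ c . c ^ c

[S [A [B c]] ++ [S [A [B c] . [A [B c] ^ [A [B c]]]]]]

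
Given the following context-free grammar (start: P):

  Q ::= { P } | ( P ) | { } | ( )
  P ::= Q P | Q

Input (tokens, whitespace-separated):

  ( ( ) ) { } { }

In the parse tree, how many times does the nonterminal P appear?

[P [Q ( [P [Q ( )]] )] [P [Q { }] [P [Q { }]]]]

4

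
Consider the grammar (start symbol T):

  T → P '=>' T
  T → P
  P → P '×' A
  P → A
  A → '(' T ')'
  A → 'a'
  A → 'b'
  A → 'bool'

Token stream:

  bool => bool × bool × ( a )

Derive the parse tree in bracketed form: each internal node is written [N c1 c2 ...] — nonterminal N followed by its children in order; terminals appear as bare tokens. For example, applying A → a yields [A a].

[T [P [A bool]] => [T [P [P [P [A bool]] × [A bool]] × [A ( [T [P [A a]]] )]]]]

T
P => T
A => T
bool => T
bool => P
bool => P × A
bool => P × A × A
bool => A × A × A
bool => bool × A × A
bool => bool × bool × A
bool => bool × bool × ( T )
bool => bool × bool × ( P )
bool => bool × bool × ( A )
bool => bool × bool × ( a )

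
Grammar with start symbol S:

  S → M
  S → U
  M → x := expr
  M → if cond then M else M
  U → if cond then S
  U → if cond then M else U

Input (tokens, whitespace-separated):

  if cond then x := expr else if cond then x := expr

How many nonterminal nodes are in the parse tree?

6

[S [U if cond then [M x := expr] else [U if cond then [S [M x := expr]]]]]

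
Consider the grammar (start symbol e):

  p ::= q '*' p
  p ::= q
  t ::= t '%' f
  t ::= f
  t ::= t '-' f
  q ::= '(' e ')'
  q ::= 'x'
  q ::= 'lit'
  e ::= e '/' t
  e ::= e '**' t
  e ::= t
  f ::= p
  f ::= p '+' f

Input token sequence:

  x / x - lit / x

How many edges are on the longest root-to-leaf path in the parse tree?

7

[e [e [e [t [f [p [q x]]]]] / [t [t [f [p [q x]]]] - [f [p [q lit]]]]] / [t [f [p [q x]]]]]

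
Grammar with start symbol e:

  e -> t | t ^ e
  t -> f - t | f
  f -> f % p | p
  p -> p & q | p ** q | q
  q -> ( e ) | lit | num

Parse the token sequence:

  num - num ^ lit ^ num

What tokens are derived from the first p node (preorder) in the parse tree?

[e [t [f [p [q num]]] - [t [f [p [q num]]]]] ^ [e [t [f [p [q lit]]]] ^ [e [t [f [p [q num]]]]]]]

num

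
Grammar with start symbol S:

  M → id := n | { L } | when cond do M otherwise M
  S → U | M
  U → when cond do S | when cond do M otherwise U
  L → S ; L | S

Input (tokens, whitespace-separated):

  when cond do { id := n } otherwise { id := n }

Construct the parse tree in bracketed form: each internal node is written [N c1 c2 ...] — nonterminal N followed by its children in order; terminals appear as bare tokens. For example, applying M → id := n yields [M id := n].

[S [M when cond do [M { [L [S [M id := n]]] }] otherwise [M { [L [S [M id := n]]] }]]]

S
M
when cond do M otherwise M
when cond do { L } otherwise M
when cond do { S } otherwise M
when cond do { M } otherwise M
when cond do { id := n } otherwise M
when cond do { id := n } otherwise { L }
when cond do { id := n } otherwise { S }
when cond do { id := n } otherwise { M }
when cond do { id := n } otherwise { id := n }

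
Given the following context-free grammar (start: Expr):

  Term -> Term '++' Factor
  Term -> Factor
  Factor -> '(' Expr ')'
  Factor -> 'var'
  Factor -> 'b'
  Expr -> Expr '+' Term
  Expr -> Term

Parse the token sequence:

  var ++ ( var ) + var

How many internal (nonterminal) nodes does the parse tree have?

[Expr [Expr [Term [Term [Factor var]] ++ [Factor ( [Expr [Term [Factor var]]] )]]] + [Term [Factor var]]]

11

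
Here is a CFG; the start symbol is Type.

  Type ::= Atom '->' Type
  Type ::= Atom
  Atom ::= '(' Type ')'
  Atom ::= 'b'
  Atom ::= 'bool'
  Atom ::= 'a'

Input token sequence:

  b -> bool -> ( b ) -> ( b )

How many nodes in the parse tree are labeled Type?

6

[Type [Atom b] -> [Type [Atom bool] -> [Type [Atom ( [Type [Atom b]] )] -> [Type [Atom ( [Type [Atom b]] )]]]]]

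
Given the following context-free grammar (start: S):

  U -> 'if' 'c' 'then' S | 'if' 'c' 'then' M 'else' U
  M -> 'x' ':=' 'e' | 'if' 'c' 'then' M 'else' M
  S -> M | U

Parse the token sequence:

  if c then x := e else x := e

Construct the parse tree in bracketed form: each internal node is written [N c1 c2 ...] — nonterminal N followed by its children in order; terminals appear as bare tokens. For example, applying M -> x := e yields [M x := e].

[S [M if c then [M x := e] else [M x := e]]]

S
M
if c then M else M
if c then x := e else M
if c then x := e else x := e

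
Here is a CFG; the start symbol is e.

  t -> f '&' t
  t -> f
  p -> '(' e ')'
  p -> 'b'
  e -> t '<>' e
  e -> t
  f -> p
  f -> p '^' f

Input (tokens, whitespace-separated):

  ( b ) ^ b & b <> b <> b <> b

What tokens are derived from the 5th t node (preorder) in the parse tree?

b

[e [t [f [p ( [e [t [f [p b]]]] )] ^ [f [p b]]] & [t [f [p b]]]] <> [e [t [f [p b]]] <> [e [t [f [p b]]] <> [e [t [f [p b]]]]]]]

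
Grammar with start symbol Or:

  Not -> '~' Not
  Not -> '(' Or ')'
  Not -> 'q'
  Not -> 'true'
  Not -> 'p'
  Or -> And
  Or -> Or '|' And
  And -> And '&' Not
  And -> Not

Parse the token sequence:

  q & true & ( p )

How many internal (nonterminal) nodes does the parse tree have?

10

[Or [And [And [And [Not q]] & [Not true]] & [Not ( [Or [And [Not p]]] )]]]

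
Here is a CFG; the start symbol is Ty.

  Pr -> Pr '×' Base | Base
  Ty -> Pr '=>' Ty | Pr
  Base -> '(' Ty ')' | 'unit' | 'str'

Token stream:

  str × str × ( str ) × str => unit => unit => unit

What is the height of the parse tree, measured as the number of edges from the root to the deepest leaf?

[Ty [Pr [Pr [Pr [Pr [Base str]] × [Base str]] × [Base ( [Ty [Pr [Base str]]] )]] × [Base str]] => [Ty [Pr [Base unit]] => [Ty [Pr [Base unit]] => [Ty [Pr [Base unit]]]]]]

7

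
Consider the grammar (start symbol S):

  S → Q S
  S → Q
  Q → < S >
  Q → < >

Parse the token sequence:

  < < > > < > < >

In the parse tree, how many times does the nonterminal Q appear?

[S [Q < [S [Q < >]] >] [S [Q < >] [S [Q < >]]]]

4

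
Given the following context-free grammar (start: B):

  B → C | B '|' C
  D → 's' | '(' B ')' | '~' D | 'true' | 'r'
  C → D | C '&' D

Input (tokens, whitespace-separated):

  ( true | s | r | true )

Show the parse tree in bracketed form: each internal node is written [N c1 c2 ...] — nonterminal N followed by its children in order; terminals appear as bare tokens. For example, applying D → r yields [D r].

B
C
D
( B )
( B | C )
( B | C | C )
( B | C | C | C )
( C | C | C | C )
( D | C | C | C )
( true | C | C | C )
( true | D | C | C )
( true | s | C | C )
( true | s | D | C )
( true | s | r | C )
( true | s | r | D )
( true | s | r | true )

[B [C [D ( [B [B [B [B [C [D true]]] | [C [D s]]] | [C [D r]]] | [C [D true]]] )]]]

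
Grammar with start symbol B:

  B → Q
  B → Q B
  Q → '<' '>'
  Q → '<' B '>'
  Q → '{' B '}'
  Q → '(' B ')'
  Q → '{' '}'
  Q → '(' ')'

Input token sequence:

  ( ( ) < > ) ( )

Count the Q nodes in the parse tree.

4

[B [Q ( [B [Q ( )] [B [Q < >]]] )] [B [Q ( )]]]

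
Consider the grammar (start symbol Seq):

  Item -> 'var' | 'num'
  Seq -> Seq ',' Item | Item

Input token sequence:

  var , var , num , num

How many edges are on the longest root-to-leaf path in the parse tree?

5

[Seq [Seq [Seq [Seq [Item var]] , [Item var]] , [Item num]] , [Item num]]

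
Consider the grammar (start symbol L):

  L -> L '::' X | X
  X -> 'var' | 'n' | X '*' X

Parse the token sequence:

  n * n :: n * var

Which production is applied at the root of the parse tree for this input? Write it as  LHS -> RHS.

[L [L [X [X n] * [X n]]] :: [X [X n] * [X var]]]

L -> L '::' X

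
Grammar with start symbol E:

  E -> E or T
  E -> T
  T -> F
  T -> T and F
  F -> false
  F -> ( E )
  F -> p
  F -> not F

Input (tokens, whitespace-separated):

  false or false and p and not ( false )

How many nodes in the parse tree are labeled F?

6

[E [E [T [F false]]] or [T [T [T [F false]] and [F p]] and [F not [F ( [E [T [F false]]] )]]]]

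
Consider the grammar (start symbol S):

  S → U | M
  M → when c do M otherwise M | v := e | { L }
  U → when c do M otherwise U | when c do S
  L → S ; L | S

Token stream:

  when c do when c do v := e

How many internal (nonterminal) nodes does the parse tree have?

6

[S [U when c do [S [U when c do [S [M v := e]]]]]]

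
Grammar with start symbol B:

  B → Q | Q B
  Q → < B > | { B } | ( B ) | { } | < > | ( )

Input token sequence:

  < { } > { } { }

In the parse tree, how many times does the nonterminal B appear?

[B [Q < [B [Q { }]] >] [B [Q { }] [B [Q { }]]]]

4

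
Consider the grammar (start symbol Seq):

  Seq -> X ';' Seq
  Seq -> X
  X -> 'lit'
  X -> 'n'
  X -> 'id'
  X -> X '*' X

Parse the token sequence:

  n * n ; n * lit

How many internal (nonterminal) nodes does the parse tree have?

8

[Seq [X [X n] * [X n]] ; [Seq [X [X n] * [X lit]]]]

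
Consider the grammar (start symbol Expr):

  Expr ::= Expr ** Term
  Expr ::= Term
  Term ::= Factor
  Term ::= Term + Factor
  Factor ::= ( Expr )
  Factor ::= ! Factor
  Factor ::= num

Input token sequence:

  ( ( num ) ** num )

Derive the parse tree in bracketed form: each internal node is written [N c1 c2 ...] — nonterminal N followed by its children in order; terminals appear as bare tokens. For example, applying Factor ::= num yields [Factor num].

[Expr [Term [Factor ( [Expr [Expr [Term [Factor ( [Expr [Term [Factor num]]] )]]] ** [Term [Factor num]]] )]]]

Expr
Term
Factor
( Expr )
( Expr ** Term )
( Term ** Term )
( Factor ** Term )
( ( Expr ) ** Term )
( ( Term ) ** Term )
( ( Factor ) ** Term )
( ( num ) ** Term )
( ( num ) ** Factor )
( ( num ) ** num )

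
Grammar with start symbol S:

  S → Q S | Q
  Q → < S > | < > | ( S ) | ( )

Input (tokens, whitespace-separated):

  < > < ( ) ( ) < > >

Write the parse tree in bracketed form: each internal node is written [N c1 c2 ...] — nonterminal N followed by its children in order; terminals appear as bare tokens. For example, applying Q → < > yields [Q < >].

[S [Q < >] [S [Q < [S [Q ( )] [S [Q ( )] [S [Q < >]]]] >]]]

S
Q S
< > S
< > Q
< > < S >
< > < Q S >
< > < ( ) S >
< > < ( ) Q S >
< > < ( ) ( ) S >
< > < ( ) ( ) Q >
< > < ( ) ( ) < > >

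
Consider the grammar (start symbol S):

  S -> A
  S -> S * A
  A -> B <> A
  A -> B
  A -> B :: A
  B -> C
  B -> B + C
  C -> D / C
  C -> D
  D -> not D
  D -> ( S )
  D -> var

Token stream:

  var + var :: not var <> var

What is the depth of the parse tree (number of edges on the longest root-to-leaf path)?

[S [A [B [B [C [D var]]] + [C [D var]]] :: [A [B [C [D not [D var]]]] <> [A [B [C [D var]]]]]]]

7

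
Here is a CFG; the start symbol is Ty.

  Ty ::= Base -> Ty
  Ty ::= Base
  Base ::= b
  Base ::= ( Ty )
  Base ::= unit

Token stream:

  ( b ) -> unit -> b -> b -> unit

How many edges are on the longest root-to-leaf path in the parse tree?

6

[Ty [Base ( [Ty [Base b]] )] -> [Ty [Base unit] -> [Ty [Base b] -> [Ty [Base b] -> [Ty [Base unit]]]]]]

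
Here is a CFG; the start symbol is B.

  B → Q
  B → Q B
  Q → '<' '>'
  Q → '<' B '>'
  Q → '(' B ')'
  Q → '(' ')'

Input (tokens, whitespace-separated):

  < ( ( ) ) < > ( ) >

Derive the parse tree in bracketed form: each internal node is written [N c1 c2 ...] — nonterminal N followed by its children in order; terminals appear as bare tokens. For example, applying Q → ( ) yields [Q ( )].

B
Q
< B >
< Q B >
< ( B ) B >
< ( Q ) B >
< ( ( ) ) B >
< ( ( ) ) Q B >
< ( ( ) ) < > B >
< ( ( ) ) < > Q >
< ( ( ) ) < > ( ) >

[B [Q < [B [Q ( [B [Q ( )]] )] [B [Q < >] [B [Q ( )]]]] >]]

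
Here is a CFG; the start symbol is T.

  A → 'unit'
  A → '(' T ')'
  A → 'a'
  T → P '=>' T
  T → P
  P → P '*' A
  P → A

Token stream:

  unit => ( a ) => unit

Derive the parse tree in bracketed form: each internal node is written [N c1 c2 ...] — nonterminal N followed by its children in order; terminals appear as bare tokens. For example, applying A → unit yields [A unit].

T
P => T
A => T
unit => T
unit => P => T
unit => A => T
unit => ( T ) => T
unit => ( P ) => T
unit => ( A ) => T
unit => ( a ) => T
unit => ( a ) => P
unit => ( a ) => A
unit => ( a ) => unit

[T [P [A unit]] => [T [P [A ( [T [P [A a]]] )]] => [T [P [A unit]]]]]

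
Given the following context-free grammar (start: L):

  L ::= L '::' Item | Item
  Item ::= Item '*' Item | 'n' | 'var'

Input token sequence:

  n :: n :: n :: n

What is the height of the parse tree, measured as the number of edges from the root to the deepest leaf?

[L [L [L [L [Item n]] :: [Item n]] :: [Item n]] :: [Item n]]

5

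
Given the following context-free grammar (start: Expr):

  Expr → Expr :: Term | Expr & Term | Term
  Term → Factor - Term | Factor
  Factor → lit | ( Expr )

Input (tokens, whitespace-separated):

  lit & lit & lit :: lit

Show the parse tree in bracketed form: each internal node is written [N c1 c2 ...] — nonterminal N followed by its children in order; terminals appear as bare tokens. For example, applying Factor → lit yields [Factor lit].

Expr
Expr :: Term
Expr & Term :: Term
Expr & Term & Term :: Term
Term & Term & Term :: Term
Factor & Term & Term :: Term
lit & Term & Term :: Term
lit & Factor & Term :: Term
lit & lit & Term :: Term
lit & lit & Factor :: Term
lit & lit & lit :: Term
lit & lit & lit :: Factor
lit & lit & lit :: lit

[Expr [Expr [Expr [Expr [Term [Factor lit]]] & [Term [Factor lit]]] & [Term [Factor lit]]] :: [Term [Factor lit]]]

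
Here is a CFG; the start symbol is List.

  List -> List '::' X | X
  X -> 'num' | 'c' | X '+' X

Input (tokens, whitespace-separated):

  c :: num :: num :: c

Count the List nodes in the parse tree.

[List [List [List [List [X c]] :: [X num]] :: [X num]] :: [X c]]

4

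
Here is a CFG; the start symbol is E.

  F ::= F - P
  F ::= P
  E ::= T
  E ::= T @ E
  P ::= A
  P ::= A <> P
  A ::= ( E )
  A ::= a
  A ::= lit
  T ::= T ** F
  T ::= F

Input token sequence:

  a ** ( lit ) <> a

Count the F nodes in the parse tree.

[E [T [T [F [P [A a]]]] ** [F [P [A ( [E [T [F [P [A lit]]]]] )] <> [P [A a]]]]]]

3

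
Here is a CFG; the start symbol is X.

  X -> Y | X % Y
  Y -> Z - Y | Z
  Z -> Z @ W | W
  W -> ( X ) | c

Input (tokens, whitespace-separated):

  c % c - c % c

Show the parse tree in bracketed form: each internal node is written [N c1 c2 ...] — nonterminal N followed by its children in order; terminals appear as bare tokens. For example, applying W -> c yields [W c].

X
X % Y
X % Y % Y
Y % Y % Y
Z % Y % Y
W % Y % Y
c % Y % Y
c % Z - Y % Y
c % W - Y % Y
c % c - Y % Y
c % c - Z % Y
c % c - W % Y
c % c - c % Y
c % c - c % Z
c % c - c % W
c % c - c % c

[X [X [X [Y [Z [W c]]]] % [Y [Z [W c]] - [Y [Z [W c]]]]] % [Y [Z [W c]]]]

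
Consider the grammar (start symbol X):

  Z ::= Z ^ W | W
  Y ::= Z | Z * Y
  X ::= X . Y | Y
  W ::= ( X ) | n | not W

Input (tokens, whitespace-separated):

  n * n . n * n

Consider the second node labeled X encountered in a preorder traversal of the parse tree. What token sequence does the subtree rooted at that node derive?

[X [X [Y [Z [W n]] * [Y [Z [W n]]]]] . [Y [Z [W n]] * [Y [Z [W n]]]]]

n * n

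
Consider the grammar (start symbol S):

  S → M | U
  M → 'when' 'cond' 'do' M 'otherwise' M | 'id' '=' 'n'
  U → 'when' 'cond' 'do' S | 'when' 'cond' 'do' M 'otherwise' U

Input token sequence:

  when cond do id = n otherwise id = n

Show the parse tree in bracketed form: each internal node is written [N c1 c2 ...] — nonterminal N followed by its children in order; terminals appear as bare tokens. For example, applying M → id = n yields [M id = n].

S
M
when cond do M otherwise M
when cond do id = n otherwise M
when cond do id = n otherwise id = n

[S [M when cond do [M id = n] otherwise [M id = n]]]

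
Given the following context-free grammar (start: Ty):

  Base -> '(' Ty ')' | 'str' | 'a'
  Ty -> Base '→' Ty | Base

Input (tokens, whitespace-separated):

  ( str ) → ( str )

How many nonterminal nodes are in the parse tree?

8

[Ty [Base ( [Ty [Base str]] )] → [Ty [Base ( [Ty [Base str]] )]]]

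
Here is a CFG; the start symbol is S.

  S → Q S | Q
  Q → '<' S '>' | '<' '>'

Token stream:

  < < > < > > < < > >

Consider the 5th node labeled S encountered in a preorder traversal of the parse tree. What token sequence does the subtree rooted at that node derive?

[S [Q < [S [Q < >] [S [Q < >]]] >] [S [Q < [S [Q < >]] >]]]

< >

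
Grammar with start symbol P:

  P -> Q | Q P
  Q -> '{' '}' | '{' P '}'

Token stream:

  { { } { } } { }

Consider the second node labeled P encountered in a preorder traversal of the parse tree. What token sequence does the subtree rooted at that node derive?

[P [Q { [P [Q { }] [P [Q { }]]] }] [P [Q { }]]]

{ } { }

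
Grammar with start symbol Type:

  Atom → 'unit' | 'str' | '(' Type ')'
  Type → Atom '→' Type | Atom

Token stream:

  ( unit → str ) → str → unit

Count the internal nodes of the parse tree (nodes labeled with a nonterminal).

10

[Type [Atom ( [Type [Atom unit] → [Type [Atom str]]] )] → [Type [Atom str] → [Type [Atom unit]]]]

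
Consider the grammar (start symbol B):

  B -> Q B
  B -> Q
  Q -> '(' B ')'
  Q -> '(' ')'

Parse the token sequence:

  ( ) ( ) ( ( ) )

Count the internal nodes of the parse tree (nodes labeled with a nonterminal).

[B [Q ( )] [B [Q ( )] [B [Q ( [B [Q ( )]] )]]]]

8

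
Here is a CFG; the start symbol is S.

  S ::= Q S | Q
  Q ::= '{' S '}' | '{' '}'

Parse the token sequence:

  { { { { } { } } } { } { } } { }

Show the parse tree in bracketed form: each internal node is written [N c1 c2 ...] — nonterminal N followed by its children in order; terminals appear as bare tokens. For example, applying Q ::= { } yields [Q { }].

S
Q S
{ S } S
{ Q S } S
{ { S } S } S
{ { Q } S } S
{ { { S } } S } S
{ { { Q S } } S } S
{ { { { } S } } S } S
{ { { { } Q } } S } S
{ { { { } { } } } S } S
{ { { { } { } } } Q S } S
{ { { { } { } } } { } S } S
{ { { { } { } } } { } Q } S
{ { { { } { } } } { } { } } S
{ { { { } { } } } { } { } } Q
{ { { { } { } } } { } { } } { }

[S [Q { [S [Q { [S [Q { [S [Q { }] [S [Q { }]]] }]] }] [S [Q { }] [S [Q { }]]]] }] [S [Q { }]]]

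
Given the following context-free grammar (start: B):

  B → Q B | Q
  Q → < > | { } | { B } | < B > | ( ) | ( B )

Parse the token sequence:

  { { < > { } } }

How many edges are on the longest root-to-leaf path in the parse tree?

7

[B [Q { [B [Q { [B [Q < >] [B [Q { }]]] }]] }]]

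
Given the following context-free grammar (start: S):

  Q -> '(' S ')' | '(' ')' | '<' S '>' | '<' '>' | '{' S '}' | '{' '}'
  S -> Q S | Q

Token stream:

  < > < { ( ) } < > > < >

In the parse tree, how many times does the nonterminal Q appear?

6

[S [Q < >] [S [Q < [S [Q { [S [Q ( )]] }] [S [Q < >]]] >] [S [Q < >]]]]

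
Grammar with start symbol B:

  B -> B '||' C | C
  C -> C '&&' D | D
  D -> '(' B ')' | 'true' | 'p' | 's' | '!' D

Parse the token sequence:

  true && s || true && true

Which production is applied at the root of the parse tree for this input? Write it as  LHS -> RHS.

[B [B [C [C [D true]] && [D s]]] || [C [C [D true]] && [D true]]]

B -> B '||' C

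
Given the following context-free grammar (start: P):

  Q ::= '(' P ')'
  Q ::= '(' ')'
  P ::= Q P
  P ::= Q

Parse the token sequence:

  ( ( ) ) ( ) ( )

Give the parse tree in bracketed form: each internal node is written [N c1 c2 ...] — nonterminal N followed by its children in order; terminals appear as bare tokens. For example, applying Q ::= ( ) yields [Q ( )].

[P [Q ( [P [Q ( )]] )] [P [Q ( )] [P [Q ( )]]]]

P
Q P
( P ) P
( Q ) P
( ( ) ) P
( ( ) ) Q P
( ( ) ) ( ) P
( ( ) ) ( ) Q
( ( ) ) ( ) ( )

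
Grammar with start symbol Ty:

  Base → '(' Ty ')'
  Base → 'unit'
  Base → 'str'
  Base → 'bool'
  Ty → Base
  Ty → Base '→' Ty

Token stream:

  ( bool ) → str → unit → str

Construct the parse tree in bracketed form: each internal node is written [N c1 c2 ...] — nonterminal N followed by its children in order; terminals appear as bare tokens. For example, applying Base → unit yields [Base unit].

[Ty [Base ( [Ty [Base bool]] )] → [Ty [Base str] → [Ty [Base unit] → [Ty [Base str]]]]]

Ty
Base → Ty
( Ty ) → Ty
( Base ) → Ty
( bool ) → Ty
( bool ) → Base → Ty
( bool ) → str → Ty
( bool ) → str → Base → Ty
( bool ) → str → unit → Ty
( bool ) → str → unit → Base
( bool ) → str → unit → str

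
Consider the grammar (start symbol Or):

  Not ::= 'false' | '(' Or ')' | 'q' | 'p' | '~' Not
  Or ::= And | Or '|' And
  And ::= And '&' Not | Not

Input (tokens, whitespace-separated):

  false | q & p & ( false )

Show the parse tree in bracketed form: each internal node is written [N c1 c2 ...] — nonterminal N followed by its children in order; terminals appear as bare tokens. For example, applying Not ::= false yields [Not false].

[Or [Or [And [Not false]]] | [And [And [And [Not q]] & [Not p]] & [Not ( [Or [And [Not false]]] )]]]

Or
Or | And
And | And
Not | And
false | And
false | And & Not
false | And & Not & Not
false | Not & Not & Not
false | q & Not & Not
false | q & p & Not
false | q & p & ( Or )
false | q & p & ( And )
false | q & p & ( Not )
false | q & p & ( false )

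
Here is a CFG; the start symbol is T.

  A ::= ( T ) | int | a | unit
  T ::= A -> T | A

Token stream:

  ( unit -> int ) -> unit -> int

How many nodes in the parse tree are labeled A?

5

[T [A ( [T [A unit] -> [T [A int]]] )] -> [T [A unit] -> [T [A int]]]]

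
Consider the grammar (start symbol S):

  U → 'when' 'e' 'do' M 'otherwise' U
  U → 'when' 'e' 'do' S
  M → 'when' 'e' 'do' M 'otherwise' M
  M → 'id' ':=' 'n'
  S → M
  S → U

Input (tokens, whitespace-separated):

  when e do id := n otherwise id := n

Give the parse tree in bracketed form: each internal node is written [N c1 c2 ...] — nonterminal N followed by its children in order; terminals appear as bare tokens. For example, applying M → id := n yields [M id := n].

S
M
when e do M otherwise M
when e do id := n otherwise M
when e do id := n otherwise id := n

[S [M when e do [M id := n] otherwise [M id := n]]]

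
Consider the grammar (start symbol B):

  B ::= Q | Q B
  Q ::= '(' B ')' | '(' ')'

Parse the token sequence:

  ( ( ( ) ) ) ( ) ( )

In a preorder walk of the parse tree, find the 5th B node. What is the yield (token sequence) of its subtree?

[B [Q ( [B [Q ( [B [Q ( )]] )]] )] [B [Q ( )] [B [Q ( )]]]]

( )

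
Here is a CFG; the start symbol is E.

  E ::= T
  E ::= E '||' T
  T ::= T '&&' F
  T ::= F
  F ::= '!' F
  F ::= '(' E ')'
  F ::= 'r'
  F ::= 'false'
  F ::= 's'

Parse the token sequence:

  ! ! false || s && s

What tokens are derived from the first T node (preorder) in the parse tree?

! ! false

[E [E [T [F ! [F ! [F false]]]]] || [T [T [F s]] && [F s]]]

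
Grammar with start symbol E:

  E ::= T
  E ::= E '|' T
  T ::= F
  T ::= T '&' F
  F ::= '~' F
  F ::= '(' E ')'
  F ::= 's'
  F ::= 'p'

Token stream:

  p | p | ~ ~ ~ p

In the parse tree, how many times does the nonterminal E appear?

[E [E [E [T [F p]]] | [T [F p]]] | [T [F ~ [F ~ [F ~ [F p]]]]]]

3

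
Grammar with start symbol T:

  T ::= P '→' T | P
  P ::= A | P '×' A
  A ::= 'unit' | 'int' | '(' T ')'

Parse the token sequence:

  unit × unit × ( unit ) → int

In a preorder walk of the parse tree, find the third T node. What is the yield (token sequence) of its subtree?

int

[T [P [P [P [A unit]] × [A unit]] × [A ( [T [P [A unit]]] )]] → [T [P [A int]]]]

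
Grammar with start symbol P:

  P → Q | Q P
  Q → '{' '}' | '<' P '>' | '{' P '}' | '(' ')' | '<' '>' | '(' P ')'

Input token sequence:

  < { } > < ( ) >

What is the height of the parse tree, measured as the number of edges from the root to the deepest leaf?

5

[P [Q < [P [Q { }]] >] [P [Q < [P [Q ( )]] >]]]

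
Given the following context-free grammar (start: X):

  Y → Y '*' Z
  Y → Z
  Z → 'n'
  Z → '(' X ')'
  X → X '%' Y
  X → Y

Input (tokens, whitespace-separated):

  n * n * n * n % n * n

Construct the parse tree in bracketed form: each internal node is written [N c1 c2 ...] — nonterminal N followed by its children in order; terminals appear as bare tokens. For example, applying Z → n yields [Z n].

X
X % Y
Y % Y
Y * Z % Y
Y * Z * Z % Y
Y * Z * Z * Z % Y
Z * Z * Z * Z % Y
n * Z * Z * Z % Y
n * n * Z * Z % Y
n * n * n * Z % Y
n * n * n * n % Y
n * n * n * n % Y * Z
n * n * n * n % Z * Z
n * n * n * n % n * Z
n * n * n * n % n * n

[X [X [Y [Y [Y [Y [Z n]] * [Z n]] * [Z n]] * [Z n]]] % [Y [Y [Z n]] * [Z n]]]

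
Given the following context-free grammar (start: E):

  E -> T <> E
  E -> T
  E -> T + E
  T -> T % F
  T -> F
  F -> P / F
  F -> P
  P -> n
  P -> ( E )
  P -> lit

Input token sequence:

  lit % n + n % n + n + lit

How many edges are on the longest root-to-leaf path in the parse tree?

[E [T [T [F [P lit]]] % [F [P n]]] + [E [T [T [F [P n]]] % [F [P n]]] + [E [T [F [P n]]] + [E [T [F [P lit]]]]]]]

7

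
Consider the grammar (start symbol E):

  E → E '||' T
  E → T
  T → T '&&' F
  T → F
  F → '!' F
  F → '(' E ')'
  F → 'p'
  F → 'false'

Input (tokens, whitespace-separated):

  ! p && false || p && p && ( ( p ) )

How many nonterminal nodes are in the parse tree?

[E [E [T [T [F ! [F p]]] && [F false]]] || [T [T [T [F p]] && [F p]] && [F ( [E [T [F ( [E [T [F p]]] )]]] )]]]

19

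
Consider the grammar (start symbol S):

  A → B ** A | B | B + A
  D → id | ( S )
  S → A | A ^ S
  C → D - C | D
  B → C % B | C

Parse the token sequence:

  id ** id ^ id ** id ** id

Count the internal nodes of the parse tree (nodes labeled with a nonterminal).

[S [A [B [C [D id]]] ** [A [B [C [D id]]]]] ^ [S [A [B [C [D id]]] ** [A [B [C [D id]]] ** [A [B [C [D id]]]]]]]]

22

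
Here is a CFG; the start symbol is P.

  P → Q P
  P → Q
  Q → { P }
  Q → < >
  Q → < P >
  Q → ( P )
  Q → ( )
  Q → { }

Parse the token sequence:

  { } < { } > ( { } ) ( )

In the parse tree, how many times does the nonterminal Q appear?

6

[P [Q { }] [P [Q < [P [Q { }]] >] [P [Q ( [P [Q { }]] )] [P [Q ( )]]]]]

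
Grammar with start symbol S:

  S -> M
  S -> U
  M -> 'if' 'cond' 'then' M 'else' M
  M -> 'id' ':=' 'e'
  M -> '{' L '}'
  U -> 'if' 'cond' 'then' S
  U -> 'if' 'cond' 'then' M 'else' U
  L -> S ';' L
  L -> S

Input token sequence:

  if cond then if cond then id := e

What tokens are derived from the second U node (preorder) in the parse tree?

[S [U if cond then [S [U if cond then [S [M id := e]]]]]]

if cond then id := e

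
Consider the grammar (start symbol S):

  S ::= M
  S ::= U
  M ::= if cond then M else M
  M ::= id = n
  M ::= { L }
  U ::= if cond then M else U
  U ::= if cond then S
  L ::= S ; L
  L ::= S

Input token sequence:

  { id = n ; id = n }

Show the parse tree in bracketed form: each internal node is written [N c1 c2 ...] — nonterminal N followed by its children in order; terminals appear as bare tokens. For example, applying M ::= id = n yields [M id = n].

S
M
{ L }
{ S ; L }
{ M ; L }
{ id = n ; L }
{ id = n ; S }
{ id = n ; M }
{ id = n ; id = n }

[S [M { [L [S [M id = n]] ; [L [S [M id = n]]]] }]]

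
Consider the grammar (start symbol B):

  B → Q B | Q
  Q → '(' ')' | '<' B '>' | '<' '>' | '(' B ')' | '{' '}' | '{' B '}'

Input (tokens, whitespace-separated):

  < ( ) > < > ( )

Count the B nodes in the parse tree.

4

[B [Q < [B [Q ( )]] >] [B [Q < >] [B [Q ( )]]]]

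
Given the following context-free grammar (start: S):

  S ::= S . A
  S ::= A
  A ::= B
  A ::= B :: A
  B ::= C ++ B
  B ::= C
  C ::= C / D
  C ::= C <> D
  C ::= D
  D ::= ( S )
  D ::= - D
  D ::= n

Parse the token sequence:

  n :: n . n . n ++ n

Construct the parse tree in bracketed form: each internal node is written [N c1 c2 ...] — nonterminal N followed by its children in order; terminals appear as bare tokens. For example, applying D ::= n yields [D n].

[S [S [S [A [B [C [D n]]] :: [A [B [C [D n]]]]]] . [A [B [C [D n]]]]] . [A [B [C [D n]] ++ [B [C [D n]]]]]]

S
S . A
S . A . A
A . A . A
B :: A . A . A
C :: A . A . A
D :: A . A . A
n :: A . A . A
n :: B . A . A
n :: C . A . A
n :: D . A . A
n :: n . A . A
n :: n . B . A
n :: n . C . A
n :: n . D . A
n :: n . n . A
n :: n . n . B
n :: n . n . C ++ B
n :: n . n . D ++ B
n :: n . n . n ++ B
n :: n . n . n ++ C
n :: n . n . n ++ D
n :: n . n . n ++ n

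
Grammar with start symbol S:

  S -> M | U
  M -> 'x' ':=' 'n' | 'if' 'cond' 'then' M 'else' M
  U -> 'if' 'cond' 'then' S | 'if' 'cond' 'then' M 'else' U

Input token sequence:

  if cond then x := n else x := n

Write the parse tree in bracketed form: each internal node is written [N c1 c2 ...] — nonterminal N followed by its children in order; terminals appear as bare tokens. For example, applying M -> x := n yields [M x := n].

[S [M if cond then [M x := n] else [M x := n]]]

S
M
if cond then M else M
if cond then x := n else M
if cond then x := n else x := n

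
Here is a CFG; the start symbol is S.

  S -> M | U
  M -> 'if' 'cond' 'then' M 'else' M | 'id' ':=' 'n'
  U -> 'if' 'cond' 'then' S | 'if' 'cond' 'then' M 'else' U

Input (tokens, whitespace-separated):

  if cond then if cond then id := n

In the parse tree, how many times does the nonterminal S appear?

[S [U if cond then [S [U if cond then [S [M id := n]]]]]]

3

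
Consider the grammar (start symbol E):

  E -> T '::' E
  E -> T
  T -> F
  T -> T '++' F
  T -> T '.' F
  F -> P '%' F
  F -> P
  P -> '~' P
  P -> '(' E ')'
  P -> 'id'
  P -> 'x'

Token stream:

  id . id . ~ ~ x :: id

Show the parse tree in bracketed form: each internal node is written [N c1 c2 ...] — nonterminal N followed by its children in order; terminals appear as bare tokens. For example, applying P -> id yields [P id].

E
T :: E
T . F :: E
T . F . F :: E
F . F . F :: E
P . F . F :: E
id . F . F :: E
id . P . F :: E
id . id . F :: E
id . id . P :: E
id . id . ~ P :: E
id . id . ~ ~ P :: E
id . id . ~ ~ x :: E
id . id . ~ ~ x :: T
id . id . ~ ~ x :: F
id . id . ~ ~ x :: P
id . id . ~ ~ x :: id

[E [T [T [T [F [P id]]] . [F [P id]]] . [F [P ~ [P ~ [P x]]]]] :: [E [T [F [P id]]]]]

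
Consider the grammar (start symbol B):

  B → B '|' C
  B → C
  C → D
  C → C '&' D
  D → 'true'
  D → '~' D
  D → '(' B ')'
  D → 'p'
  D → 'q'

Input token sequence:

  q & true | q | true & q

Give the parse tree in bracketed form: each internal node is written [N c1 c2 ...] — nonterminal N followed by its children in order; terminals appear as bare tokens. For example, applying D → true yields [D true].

[B [B [B [C [C [D q]] & [D true]]] | [C [D q]]] | [C [C [D true]] & [D q]]]

B
B | C
B | C | C
C | C | C
C & D | C | C
D & D | C | C
q & D | C | C
q & true | C | C
q & true | D | C
q & true | q | C
q & true | q | C & D
q & true | q | D & D
q & true | q | true & D
q & true | q | true & q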